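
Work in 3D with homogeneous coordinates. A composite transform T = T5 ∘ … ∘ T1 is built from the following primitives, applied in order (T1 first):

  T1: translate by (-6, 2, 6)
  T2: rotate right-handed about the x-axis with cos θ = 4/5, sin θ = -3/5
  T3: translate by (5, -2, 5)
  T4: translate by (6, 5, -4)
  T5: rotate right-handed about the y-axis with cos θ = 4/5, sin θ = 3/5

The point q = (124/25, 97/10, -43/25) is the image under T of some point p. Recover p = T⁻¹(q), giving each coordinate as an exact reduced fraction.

T1 = [1 0 0 -6; 0 1 0 2; 0 0 1 6; 0 0 0 1]
T2·T1 = [1 0 0 -6; 0 4/5 3/5 26/5; 0 -3/5 4/5 18/5; 0 0 0 1]
T3·…·T1 = [1 0 0 -1; 0 4/5 3/5 16/5; 0 -3/5 4/5 43/5; 0 0 0 1]
T4·…·T1 = [1 0 0 5; 0 4/5 3/5 41/5; 0 -3/5 4/5 23/5; 0 0 0 1]
T5·…·T1 = [4/5 -9/25 12/25 169/25; 0 4/5 3/5 41/5; -3/5 -12/25 16/25 17/25; 0 0 0 1]
det M = 1; M⁻¹ = [4/5 0 -3/5 -5; -9/25 4/5 -12/25 -19/5; 12/25 3/5 16/25 -43/5; 0 0 0 1]
M⁻¹ · (124/25, 97/10, -43/25)ᵀ = (0, 3, -3/2)ᵀ

p = (0, 3, -3/2)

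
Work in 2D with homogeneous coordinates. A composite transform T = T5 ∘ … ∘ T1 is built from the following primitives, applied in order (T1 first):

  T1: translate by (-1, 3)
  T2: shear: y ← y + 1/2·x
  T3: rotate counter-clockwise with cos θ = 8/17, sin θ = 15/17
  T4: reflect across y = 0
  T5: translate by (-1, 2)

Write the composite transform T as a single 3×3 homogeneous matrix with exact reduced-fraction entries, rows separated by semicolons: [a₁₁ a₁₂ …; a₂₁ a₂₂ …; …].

T = [1/34 -15/17 -125/34; -19/17 -8/17 29/17; 0 0 1]

T1 = [1 0 -1; 0 1 3; 0 0 1]
T2·T1 = [1 0 -1; 1/2 1 5/2; 0 0 1]
T3·…·T1 = [1/34 -15/17 -91/34; 19/17 8/17 5/17; 0 0 1]
T4·…·T1 = [1/34 -15/17 -91/34; -19/17 -8/17 -5/17; 0 0 1]
T5·…·T1 = [1/34 -15/17 -125/34; -19/17 -8/17 29/17; 0 0 1]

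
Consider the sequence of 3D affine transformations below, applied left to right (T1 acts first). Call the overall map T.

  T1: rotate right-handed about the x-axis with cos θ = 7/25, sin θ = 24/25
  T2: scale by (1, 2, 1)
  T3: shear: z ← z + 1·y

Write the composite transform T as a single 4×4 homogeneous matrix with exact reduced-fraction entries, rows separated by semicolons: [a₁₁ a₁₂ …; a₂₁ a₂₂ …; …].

T = [1 0 0 0; 0 14/25 -48/25 0; 0 38/25 -41/25 0; 0 0 0 1]

T1 = [1 0 0 0; 0 7/25 -24/25 0; 0 24/25 7/25 0; 0 0 0 1]
T2·T1 = [1 0 0 0; 0 14/25 -48/25 0; 0 24/25 7/25 0; 0 0 0 1]
T3·…·T1 = [1 0 0 0; 0 14/25 -48/25 0; 0 38/25 -41/25 0; 0 0 0 1]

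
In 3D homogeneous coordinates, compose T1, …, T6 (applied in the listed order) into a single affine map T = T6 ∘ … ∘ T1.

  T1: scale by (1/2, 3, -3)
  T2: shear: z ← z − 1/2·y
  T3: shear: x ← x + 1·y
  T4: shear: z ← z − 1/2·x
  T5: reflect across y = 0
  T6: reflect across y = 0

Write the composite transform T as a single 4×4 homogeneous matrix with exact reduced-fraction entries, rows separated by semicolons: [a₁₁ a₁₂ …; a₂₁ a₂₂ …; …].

T1 = [1/2 0 0 0; 0 3 0 0; 0 0 -3 0; 0 0 0 1]
T2·T1 = [1/2 0 0 0; 0 3 0 0; 0 -3/2 -3 0; 0 0 0 1]
T3·…·T1 = [1/2 3 0 0; 0 3 0 0; 0 -3/2 -3 0; 0 0 0 1]
T4·…·T1 = [1/2 3 0 0; 0 3 0 0; -1/4 -3 -3 0; 0 0 0 1]
T5·…·T1 = [1/2 3 0 0; 0 -3 0 0; -1/4 -3 -3 0; 0 0 0 1]
T6·…·T1 = [1/2 3 0 0; 0 3 0 0; -1/4 -3 -3 0; 0 0 0 1]

T = [1/2 3 0 0; 0 3 0 0; -1/4 -3 -3 0; 0 0 0 1]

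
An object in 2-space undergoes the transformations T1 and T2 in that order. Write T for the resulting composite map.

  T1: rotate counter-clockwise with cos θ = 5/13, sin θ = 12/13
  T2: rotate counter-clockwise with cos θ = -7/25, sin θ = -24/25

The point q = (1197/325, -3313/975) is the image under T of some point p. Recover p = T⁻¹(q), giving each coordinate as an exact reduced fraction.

p = (5, -1/3)

T1 = [5/13 -12/13 0; 12/13 5/13 0; 0 0 1]
T2·T1 = [253/325 204/325 0; -204/325 253/325 0; 0 0 1]
det M = 1; M⁻¹ = [253/325 -204/325 0; 204/325 253/325 0; 0 0 1]
M⁻¹ · (1197/325, -3313/975)ᵀ = (5, -1/3)ᵀ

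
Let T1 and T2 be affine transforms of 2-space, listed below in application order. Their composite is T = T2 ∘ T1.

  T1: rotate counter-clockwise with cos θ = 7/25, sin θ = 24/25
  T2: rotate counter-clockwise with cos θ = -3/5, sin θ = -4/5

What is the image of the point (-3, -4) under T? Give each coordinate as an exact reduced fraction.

T1 rotate counter-clockwise with cos θ = 7/25, sin θ = 24/25: (-3, -4) → (3, -4)
T2 rotate counter-clockwise with cos θ = -3/5, sin θ = -4/5: (3, -4) → (-5, 0)

T(p) = (-5, 0)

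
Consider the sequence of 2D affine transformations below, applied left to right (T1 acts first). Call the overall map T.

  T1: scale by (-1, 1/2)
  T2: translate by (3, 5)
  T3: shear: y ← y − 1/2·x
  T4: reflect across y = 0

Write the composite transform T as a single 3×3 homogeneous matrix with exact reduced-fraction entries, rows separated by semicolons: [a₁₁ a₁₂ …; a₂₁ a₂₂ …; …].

T = [-1 0 3; -1/2 -1/2 -7/2; 0 0 1]

T1 = [-1 0 0; 0 1/2 0; 0 0 1]
T2·T1 = [-1 0 3; 0 1/2 5; 0 0 1]
T3·…·T1 = [-1 0 3; 1/2 1/2 7/2; 0 0 1]
T4·…·T1 = [-1 0 3; -1/2 -1/2 -7/2; 0 0 1]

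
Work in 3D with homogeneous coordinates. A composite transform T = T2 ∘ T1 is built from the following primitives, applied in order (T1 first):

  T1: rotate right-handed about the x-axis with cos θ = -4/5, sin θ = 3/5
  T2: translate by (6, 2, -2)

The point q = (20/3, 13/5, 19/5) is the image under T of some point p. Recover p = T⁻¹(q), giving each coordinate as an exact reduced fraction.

p = (2/3, 3, -5)

T1 = [1 0 0 0; 0 -4/5 -3/5 0; 0 3/5 -4/5 0; 0 0 0 1]
T2·T1 = [1 0 0 6; 0 -4/5 -3/5 2; 0 3/5 -4/5 -2; 0 0 0 1]
det M = 1; M⁻¹ = [1 0 0 -6; 0 -4/5 3/5 14/5; 0 -3/5 -4/5 -2/5; 0 0 0 1]
M⁻¹ · (20/3, 13/5, 19/5)ᵀ = (2/3, 3, -5)ᵀ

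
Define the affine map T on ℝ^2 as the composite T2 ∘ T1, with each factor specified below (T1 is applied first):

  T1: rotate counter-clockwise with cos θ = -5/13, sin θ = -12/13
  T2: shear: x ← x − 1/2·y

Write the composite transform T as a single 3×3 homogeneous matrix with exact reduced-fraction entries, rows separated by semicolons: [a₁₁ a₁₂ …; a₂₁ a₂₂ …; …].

T1 = [-5/13 12/13 0; -12/13 -5/13 0; 0 0 1]
T2·T1 = [1/13 29/26 0; -12/13 -5/13 0; 0 0 1]

T = [1/13 29/26 0; -12/13 -5/13 0; 0 0 1]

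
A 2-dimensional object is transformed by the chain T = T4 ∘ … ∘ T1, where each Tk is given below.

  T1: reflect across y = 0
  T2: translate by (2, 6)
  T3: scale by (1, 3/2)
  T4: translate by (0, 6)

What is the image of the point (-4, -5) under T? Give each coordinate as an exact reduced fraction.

T1 reflect across y = 0: (-4, -5) → (-4, 5)
T2 translate by (2, 6): (-4, 5) → (-2, 11)
T3 scale by (1, 3/2): (-2, 11) → (-2, 33/2)
T4 translate by (0, 6): (-2, 33/2) → (-2, 45/2)

T(p) = (-2, 45/2)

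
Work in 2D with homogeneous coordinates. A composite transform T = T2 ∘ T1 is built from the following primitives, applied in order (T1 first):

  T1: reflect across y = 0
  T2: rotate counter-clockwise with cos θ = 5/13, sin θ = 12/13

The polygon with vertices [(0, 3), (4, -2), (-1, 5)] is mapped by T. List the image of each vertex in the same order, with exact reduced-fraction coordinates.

image vertices: (36/13, -15/13), (-4/13, 58/13), (55/13, -37/13)

T1 reflect across y = 0: (0, 3) → (0, -3); (4, -2) → (4, 2); (-1, 5) → (-1, -5)
T2 rotate counter-clockwise with cos θ = 5/13, sin θ = 12/13: (0, -3) → (36/13, -15/13); (4, 2) → (-4/13, 58/13); (-1, -5) → (55/13, -37/13)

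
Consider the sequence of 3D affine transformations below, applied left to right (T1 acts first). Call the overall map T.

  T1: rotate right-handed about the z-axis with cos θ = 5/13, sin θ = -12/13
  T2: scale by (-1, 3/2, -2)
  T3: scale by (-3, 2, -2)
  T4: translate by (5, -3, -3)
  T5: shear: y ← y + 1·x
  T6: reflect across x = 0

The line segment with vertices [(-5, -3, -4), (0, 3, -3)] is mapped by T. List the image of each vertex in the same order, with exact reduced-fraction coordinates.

image vertices: (118/13, -22/13, -19), (-173/13, 179/13, -15)

T1 rotate right-handed about the z-axis with cos θ = 5/13, sin θ = -12/13: (-5, -3, -4) → (-61/13, 45/13, -4); (0, 3, -3) → (36/13, 15/13, -3)
T2 scale by (-1, 3/2, -2): (-61/13, 45/13, -4) → (61/13, 135/26, 8); (36/13, 15/13, -3) → (-36/13, 45/26, 6)
T3 scale by (-3, 2, -2): (61/13, 135/26, 8) → (-183/13, 135/13, -16); (-36/13, 45/26, 6) → (108/13, 45/13, -12)
T4 translate by (5, -3, -3): (-183/13, 135/13, -16) → (-118/13, 96/13, -19); (108/13, 45/13, -12) → (173/13, 6/13, -15)
T5 shear: y ← y + 1·x: (-118/13, 96/13, -19) → (-118/13, -22/13, -19); (173/13, 6/13, -15) → (173/13, 179/13, -15)
T6 reflect across x = 0: (-118/13, -22/13, -19) → (118/13, -22/13, -19); (173/13, 179/13, -15) → (-173/13, 179/13, -15)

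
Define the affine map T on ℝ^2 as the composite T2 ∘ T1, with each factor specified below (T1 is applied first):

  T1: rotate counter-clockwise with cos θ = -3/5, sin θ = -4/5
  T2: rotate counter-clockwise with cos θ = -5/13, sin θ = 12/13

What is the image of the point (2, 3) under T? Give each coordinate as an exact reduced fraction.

T1 rotate counter-clockwise with cos θ = -3/5, sin θ = -4/5: (2, 3) → (6/5, -17/5)
T2 rotate counter-clockwise with cos θ = -5/13, sin θ = 12/13: (6/5, -17/5) → (174/65, 157/65)

T(p) = (174/65, 157/65)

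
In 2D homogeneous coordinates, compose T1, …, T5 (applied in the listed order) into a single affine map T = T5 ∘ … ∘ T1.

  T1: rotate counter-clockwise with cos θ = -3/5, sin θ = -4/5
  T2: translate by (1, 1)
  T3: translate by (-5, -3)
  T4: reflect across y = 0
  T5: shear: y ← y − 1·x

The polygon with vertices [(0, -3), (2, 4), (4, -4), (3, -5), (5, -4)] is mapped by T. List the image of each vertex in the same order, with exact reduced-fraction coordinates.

T1 rotate counter-clockwise with cos θ = -3/5, sin θ = -4/5: (0, -3) → (-12/5, 9/5); (2, 4) → (2, -4); (4, -4) → (-28/5, -4/5); (3, -5) → (-29/5, 3/5); (5, -4) → (-31/5, -8/5)
T2 translate by (1, 1): (-12/5, 9/5) → (-7/5, 14/5); (2, -4) → (3, -3); (-28/5, -4/5) → (-23/5, 1/5); (-29/5, 3/5) → (-24/5, 8/5); (-31/5, -8/5) → (-26/5, -3/5)
T3 translate by (-5, -3): (-7/5, 14/5) → (-32/5, -1/5); (3, -3) → (-2, -6); (-23/5, 1/5) → (-48/5, -14/5); (-24/5, 8/5) → (-49/5, -7/5); (-26/5, -3/5) → (-51/5, -18/5)
T4 reflect across y = 0: (-32/5, -1/5) → (-32/5, 1/5); (-2, -6) → (-2, 6); (-48/5, -14/5) → (-48/5, 14/5); (-49/5, -7/5) → (-49/5, 7/5); (-51/5, -18/5) → (-51/5, 18/5)
T5 shear: y ← y − 1·x: (-32/5, 1/5) → (-32/5, 33/5); (-2, 6) → (-2, 8); (-48/5, 14/5) → (-48/5, 62/5); (-49/5, 7/5) → (-49/5, 56/5); (-51/5, 18/5) → (-51/5, 69/5)

image vertices: (-32/5, 33/5), (-2, 8), (-48/5, 62/5), (-49/5, 56/5), (-51/5, 69/5)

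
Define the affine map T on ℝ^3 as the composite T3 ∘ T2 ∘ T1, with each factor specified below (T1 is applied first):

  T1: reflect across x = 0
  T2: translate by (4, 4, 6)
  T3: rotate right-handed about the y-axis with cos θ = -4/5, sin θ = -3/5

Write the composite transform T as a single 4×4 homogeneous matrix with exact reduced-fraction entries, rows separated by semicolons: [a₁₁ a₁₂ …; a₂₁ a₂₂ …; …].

T = [4/5 0 -3/5 -34/5; 0 1 0 4; -3/5 0 -4/5 -12/5; 0 0 0 1]

T1 = [-1 0 0 0; 0 1 0 0; 0 0 1 0; 0 0 0 1]
T2·T1 = [-1 0 0 4; 0 1 0 4; 0 0 1 6; 0 0 0 1]
T3·…·T1 = [4/5 0 -3/5 -34/5; 0 1 0 4; -3/5 0 -4/5 -12/5; 0 0 0 1]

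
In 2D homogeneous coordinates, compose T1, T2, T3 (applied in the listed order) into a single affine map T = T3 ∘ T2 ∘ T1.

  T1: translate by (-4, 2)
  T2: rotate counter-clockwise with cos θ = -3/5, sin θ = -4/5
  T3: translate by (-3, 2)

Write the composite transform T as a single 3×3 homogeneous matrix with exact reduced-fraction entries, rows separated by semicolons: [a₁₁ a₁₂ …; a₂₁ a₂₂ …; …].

T1 = [1 0 -4; 0 1 2; 0 0 1]
T2·T1 = [-3/5 4/5 4; -4/5 -3/5 2; 0 0 1]
T3·…·T1 = [-3/5 4/5 1; -4/5 -3/5 4; 0 0 1]

T = [-3/5 4/5 1; -4/5 -3/5 4; 0 0 1]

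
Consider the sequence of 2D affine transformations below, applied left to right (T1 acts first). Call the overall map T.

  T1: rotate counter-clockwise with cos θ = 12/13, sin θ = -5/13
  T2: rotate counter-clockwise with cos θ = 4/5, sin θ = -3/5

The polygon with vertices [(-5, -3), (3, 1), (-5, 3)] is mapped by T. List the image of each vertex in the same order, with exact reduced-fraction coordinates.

image vertices: (-333/65, 181/65), (31/13, -27/13), (3/65, 379/65)

T1 rotate counter-clockwise with cos θ = 12/13, sin θ = -5/13: (-5, -3) → (-75/13, -11/13); (3, 1) → (41/13, -3/13); (-5, 3) → (-45/13, 61/13)
T2 rotate counter-clockwise with cos θ = 4/5, sin θ = -3/5: (-75/13, -11/13) → (-333/65, 181/65); (41/13, -3/13) → (31/13, -27/13); (-45/13, 61/13) → (3/65, 379/65)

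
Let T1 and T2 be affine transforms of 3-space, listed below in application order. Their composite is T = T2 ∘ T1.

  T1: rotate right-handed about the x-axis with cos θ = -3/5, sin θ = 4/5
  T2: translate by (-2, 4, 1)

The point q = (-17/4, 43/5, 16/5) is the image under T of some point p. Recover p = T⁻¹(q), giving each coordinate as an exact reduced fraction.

p = (-9/4, -1, -5)

T1 = [1 0 0 0; 0 -3/5 -4/5 0; 0 4/5 -3/5 0; 0 0 0 1]
T2·T1 = [1 0 0 -2; 0 -3/5 -4/5 4; 0 4/5 -3/5 1; 0 0 0 1]
det M = 1; M⁻¹ = [1 0 0 2; 0 -3/5 4/5 8/5; 0 -4/5 -3/5 19/5; 0 0 0 1]
M⁻¹ · (-17/4, 43/5, 16/5)ᵀ = (-9/4, -1, -5)ᵀ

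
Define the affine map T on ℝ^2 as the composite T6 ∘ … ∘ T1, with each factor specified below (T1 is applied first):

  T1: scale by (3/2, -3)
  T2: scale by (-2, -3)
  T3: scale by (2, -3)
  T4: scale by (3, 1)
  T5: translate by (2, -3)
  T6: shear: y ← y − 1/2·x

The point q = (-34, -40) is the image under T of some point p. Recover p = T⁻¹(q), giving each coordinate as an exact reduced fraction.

T1 = [3/2 0 0; 0 -3 0; 0 0 1]
T2·T1 = [-3 0 0; 0 9 0; 0 0 1]
T3·…·T1 = [-6 0 0; 0 -27 0; 0 0 1]
T4·…·T1 = [-18 0 0; 0 -27 0; 0 0 1]
T5·…·T1 = [-18 0 2; 0 -27 -3; 0 0 1]
T6·…·T1 = [-18 0 2; 9 -27 -4; 0 0 1]
det M = 486; M⁻¹ = [-1/18 0 1/9; -1/54 -1/27 -1/9; 0 0 1]
M⁻¹ · (-34, -40)ᵀ = (2, 2)ᵀ

p = (2, 2)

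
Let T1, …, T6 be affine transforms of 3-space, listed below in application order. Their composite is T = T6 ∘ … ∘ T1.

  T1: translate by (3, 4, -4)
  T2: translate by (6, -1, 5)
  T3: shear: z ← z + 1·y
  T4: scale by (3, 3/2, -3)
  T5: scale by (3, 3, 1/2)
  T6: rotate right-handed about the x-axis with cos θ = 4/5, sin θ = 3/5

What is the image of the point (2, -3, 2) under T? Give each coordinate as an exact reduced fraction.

T(p) = (99, 27/10, -18/5)

T1 translate by (3, 4, -4): (2, -3, 2) → (5, 1, -2)
T2 translate by (6, -1, 5): (5, 1, -2) → (11, 0, 3)
T3 shear: z ← z + 1·y: (11, 0, 3) → (11, 0, 3)
T4 scale by (3, 3/2, -3): (11, 0, 3) → (33, 0, -9)
T5 scale by (3, 3, 1/2): (33, 0, -9) → (99, 0, -9/2)
T6 rotate right-handed about the x-axis with cos θ = 4/5, sin θ = 3/5: (99, 0, -9/2) → (99, 27/10, -18/5)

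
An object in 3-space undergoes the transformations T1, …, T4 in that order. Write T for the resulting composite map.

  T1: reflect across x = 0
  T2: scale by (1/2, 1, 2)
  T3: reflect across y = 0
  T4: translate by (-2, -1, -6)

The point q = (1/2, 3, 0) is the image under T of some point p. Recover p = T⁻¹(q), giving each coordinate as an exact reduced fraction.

T1 = [-1 0 0 0; 0 1 0 0; 0 0 1 0; 0 0 0 1]
T2·T1 = [-1/2 0 0 0; 0 1 0 0; 0 0 2 0; 0 0 0 1]
T3·…·T1 = [-1/2 0 0 0; 0 -1 0 0; 0 0 2 0; 0 0 0 1]
T4·…·T1 = [-1/2 0 0 -2; 0 -1 0 -1; 0 0 2 -6; 0 0 0 1]
det M = 1; M⁻¹ = [-2 0 0 -4; 0 -1 0 -1; 0 0 1/2 3; 0 0 0 1]
M⁻¹ · (1/2, 3, 0)ᵀ = (-5, -4, 3)ᵀ

p = (-5, -4, 3)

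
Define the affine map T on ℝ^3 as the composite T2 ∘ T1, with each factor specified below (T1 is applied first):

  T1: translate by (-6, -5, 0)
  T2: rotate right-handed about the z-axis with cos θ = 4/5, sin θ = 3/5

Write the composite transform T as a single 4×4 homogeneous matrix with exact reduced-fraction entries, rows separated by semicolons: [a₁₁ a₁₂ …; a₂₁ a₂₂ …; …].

T1 = [1 0 0 -6; 0 1 0 -5; 0 0 1 0; 0 0 0 1]
T2·T1 = [4/5 -3/5 0 -9/5; 3/5 4/5 0 -38/5; 0 0 1 0; 0 0 0 1]

T = [4/5 -3/5 0 -9/5; 3/5 4/5 0 -38/5; 0 0 1 0; 0 0 0 1]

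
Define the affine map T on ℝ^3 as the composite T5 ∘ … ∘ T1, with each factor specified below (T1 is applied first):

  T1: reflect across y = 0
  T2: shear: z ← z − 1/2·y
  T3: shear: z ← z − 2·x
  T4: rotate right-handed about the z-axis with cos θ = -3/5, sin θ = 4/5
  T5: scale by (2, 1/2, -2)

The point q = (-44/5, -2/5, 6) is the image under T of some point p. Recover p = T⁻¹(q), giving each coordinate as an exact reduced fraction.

p = (2, -4, 3)

T1 = [1 0 0 0; 0 -1 0 0; 0 0 1 0; 0 0 0 1]
T2·T1 = [1 0 0 0; 0 -1 0 0; 0 1/2 1 0; 0 0 0 1]
T3·…·T1 = [1 0 0 0; 0 -1 0 0; -2 1/2 1 0; 0 0 0 1]
T4·…·T1 = [-3/5 4/5 0 0; 4/5 3/5 0 0; -2 1/2 1 0; 0 0 0 1]
T5·…·T1 = [-6/5 8/5 0 0; 2/5 3/10 0 0; 4 -1 -2 0; 0 0 0 1]
det M = 2; M⁻¹ = [-3/10 8/5 0 0; 2/5 6/5 0 0; -4/5 13/5 -1/2 0; 0 0 0 1]
M⁻¹ · (-44/5, -2/5, 6)ᵀ = (2, -4, 3)ᵀ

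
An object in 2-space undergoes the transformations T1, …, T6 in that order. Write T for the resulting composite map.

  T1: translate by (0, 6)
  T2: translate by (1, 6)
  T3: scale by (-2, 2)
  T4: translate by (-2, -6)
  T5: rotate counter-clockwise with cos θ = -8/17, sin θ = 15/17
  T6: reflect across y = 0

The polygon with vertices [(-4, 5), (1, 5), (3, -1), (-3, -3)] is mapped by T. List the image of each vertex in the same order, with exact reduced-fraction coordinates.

image vertices: (-452/17, 164/17), (-372/17, 314/17), (-160/17, 278/17), (-196/17, 66/17)

T1 translate by (0, 6): (-4, 5) → (-4, 11); (1, 5) → (1, 11); (3, -1) → (3, 5); (-3, -3) → (-3, 3)
T2 translate by (1, 6): (-4, 11) → (-3, 17); (1, 11) → (2, 17); (3, 5) → (4, 11); (-3, 3) → (-2, 9)
T3 scale by (-2, 2): (-3, 17) → (6, 34); (2, 17) → (-4, 34); (4, 11) → (-8, 22); (-2, 9) → (4, 18)
T4 translate by (-2, -6): (6, 34) → (4, 28); (-4, 34) → (-6, 28); (-8, 22) → (-10, 16); (4, 18) → (2, 12)
T5 rotate counter-clockwise with cos θ = -8/17, sin θ = 15/17: (4, 28) → (-452/17, -164/17); (-6, 28) → (-372/17, -314/17); (-10, 16) → (-160/17, -278/17); (2, 12) → (-196/17, -66/17)
T6 reflect across y = 0: (-452/17, -164/17) → (-452/17, 164/17); (-372/17, -314/17) → (-372/17, 314/17); (-160/17, -278/17) → (-160/17, 278/17); (-196/17, -66/17) → (-196/17, 66/17)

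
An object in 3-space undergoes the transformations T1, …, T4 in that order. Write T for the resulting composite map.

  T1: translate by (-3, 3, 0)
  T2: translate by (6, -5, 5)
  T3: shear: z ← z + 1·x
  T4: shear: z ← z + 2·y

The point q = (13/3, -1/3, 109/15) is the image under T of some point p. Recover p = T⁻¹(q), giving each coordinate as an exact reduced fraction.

p = (4/3, 5/3, -7/5)

T1 = [1 0 0 -3; 0 1 0 3; 0 0 1 0; 0 0 0 1]
T2·T1 = [1 0 0 3; 0 1 0 -2; 0 0 1 5; 0 0 0 1]
T3·…·T1 = [1 0 0 3; 0 1 0 -2; 1 0 1 8; 0 0 0 1]
T4·…·T1 = [1 0 0 3; 0 1 0 -2; 1 2 1 4; 0 0 0 1]
det M = 1; M⁻¹ = [1 0 0 -3; 0 1 0 2; -1 -2 1 -5; 0 0 0 1]
M⁻¹ · (13/3, -1/3, 109/15)ᵀ = (4/3, 5/3, -7/5)ᵀ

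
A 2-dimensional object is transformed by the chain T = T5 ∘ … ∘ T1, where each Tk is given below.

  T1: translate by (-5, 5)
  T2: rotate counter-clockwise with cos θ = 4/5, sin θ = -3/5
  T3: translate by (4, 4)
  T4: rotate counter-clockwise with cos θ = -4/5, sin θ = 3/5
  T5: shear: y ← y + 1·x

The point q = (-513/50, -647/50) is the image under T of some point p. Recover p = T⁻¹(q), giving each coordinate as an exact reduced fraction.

p = (9/2, 0)

T1 = [1 0 -5; 0 1 5; 0 0 1]
T2·T1 = [4/5 3/5 -1; -3/5 4/5 7; 0 0 1]
T3·…·T1 = [4/5 3/5 3; -3/5 4/5 11; 0 0 1]
T4·…·T1 = [-7/25 -24/25 -9; 24/25 -7/25 -7; 0 0 1]
T5·…·T1 = [-7/25 -24/25 -9; 17/25 -31/25 -16; 0 0 1]
det M = 1; M⁻¹ = [-31/25 24/25 21/5; -17/25 -7/25 -53/5; 0 0 1]
M⁻¹ · (-513/50, -647/50)ᵀ = (9/2, 0)ᵀ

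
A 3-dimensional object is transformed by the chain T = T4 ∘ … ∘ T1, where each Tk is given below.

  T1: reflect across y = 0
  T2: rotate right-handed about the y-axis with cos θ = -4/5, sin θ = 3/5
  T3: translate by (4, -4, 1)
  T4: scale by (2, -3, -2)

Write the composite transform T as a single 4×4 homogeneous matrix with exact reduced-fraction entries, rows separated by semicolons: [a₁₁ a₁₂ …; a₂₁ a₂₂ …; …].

T = [-8/5 0 6/5 8; 0 3 0 12; 6/5 0 8/5 -2; 0 0 0 1]

T1 = [1 0 0 0; 0 -1 0 0; 0 0 1 0; 0 0 0 1]
T2·T1 = [-4/5 0 3/5 0; 0 -1 0 0; -3/5 0 -4/5 0; 0 0 0 1]
T3·…·T1 = [-4/5 0 3/5 4; 0 -1 0 -4; -3/5 0 -4/5 1; 0 0 0 1]
T4·…·T1 = [-8/5 0 6/5 8; 0 3 0 12; 6/5 0 8/5 -2; 0 0 0 1]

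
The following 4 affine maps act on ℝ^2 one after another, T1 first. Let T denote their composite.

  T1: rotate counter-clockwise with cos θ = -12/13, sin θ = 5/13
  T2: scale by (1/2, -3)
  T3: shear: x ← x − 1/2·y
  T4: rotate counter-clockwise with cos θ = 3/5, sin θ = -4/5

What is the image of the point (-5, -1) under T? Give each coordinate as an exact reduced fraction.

T(p) = (3, 1)

T1 rotate counter-clockwise with cos θ = -12/13, sin θ = 5/13: (-5, -1) → (5, -1)
T2 scale by (1/2, -3): (5, -1) → (5/2, 3)
T3 shear: x ← x − 1/2·y: (5/2, 3) → (1, 3)
T4 rotate counter-clockwise with cos θ = 3/5, sin θ = -4/5: (1, 3) → (3, 1)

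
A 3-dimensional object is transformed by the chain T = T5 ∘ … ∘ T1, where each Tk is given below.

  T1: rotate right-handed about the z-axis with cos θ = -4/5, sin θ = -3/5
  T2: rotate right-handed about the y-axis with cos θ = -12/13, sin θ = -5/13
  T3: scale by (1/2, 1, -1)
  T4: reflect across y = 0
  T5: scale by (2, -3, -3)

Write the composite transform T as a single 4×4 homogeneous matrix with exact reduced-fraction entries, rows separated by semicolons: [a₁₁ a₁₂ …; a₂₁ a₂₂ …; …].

T = [48/65 -36/65 -5/13 0; -9/5 -12/5 0 0; -12/13 9/13 -36/13 0; 0 0 0 1]

T1 = [-4/5 3/5 0 0; -3/5 -4/5 0 0; 0 0 1 0; 0 0 0 1]
T2·T1 = [48/65 -36/65 -5/13 0; -3/5 -4/5 0 0; -4/13 3/13 -12/13 0; 0 0 0 1]
T3·…·T1 = [24/65 -18/65 -5/26 0; -3/5 -4/5 0 0; 4/13 -3/13 12/13 0; 0 0 0 1]
T4·…·T1 = [24/65 -18/65 -5/26 0; 3/5 4/5 0 0; 4/13 -3/13 12/13 0; 0 0 0 1]
T5·…·T1 = [48/65 -36/65 -5/13 0; -9/5 -12/5 0 0; -12/13 9/13 -36/13 0; 0 0 0 1]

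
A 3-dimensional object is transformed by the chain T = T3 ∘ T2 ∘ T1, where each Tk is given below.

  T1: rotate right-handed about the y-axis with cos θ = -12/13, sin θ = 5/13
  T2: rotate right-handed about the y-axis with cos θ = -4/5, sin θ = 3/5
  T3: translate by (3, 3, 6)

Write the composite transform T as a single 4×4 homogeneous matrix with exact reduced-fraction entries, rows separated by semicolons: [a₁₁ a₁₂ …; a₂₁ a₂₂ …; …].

T = [33/65 0 -56/65 3; 0 1 0 3; 56/65 0 33/65 6; 0 0 0 1]

T1 = [-12/13 0 5/13 0; 0 1 0 0; -5/13 0 -12/13 0; 0 0 0 1]
T2·T1 = [33/65 0 -56/65 0; 0 1 0 0; 56/65 0 33/65 0; 0 0 0 1]
T3·…·T1 = [33/65 0 -56/65 3; 0 1 0 3; 56/65 0 33/65 6; 0 0 0 1]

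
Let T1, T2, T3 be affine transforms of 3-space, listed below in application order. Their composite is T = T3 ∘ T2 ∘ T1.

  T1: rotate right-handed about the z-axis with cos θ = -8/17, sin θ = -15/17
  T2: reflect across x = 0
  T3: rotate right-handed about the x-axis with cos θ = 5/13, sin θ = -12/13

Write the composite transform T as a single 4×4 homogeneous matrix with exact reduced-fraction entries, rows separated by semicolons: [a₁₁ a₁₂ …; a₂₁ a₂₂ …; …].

T1 = [-8/17 15/17 0 0; -15/17 -8/17 0 0; 0 0 1 0; 0 0 0 1]
T2·T1 = [8/17 -15/17 0 0; -15/17 -8/17 0 0; 0 0 1 0; 0 0 0 1]
T3·…·T1 = [8/17 -15/17 0 0; -75/221 -40/221 12/13 0; 180/221 96/221 5/13 0; 0 0 0 1]

T = [8/17 -15/17 0 0; -75/221 -40/221 12/13 0; 180/221 96/221 5/13 0; 0 0 0 1]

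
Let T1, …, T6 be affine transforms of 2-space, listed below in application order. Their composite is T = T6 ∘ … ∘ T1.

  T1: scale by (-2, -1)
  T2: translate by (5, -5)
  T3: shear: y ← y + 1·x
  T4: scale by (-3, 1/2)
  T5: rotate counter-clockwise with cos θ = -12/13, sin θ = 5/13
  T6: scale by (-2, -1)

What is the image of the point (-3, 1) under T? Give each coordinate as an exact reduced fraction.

T(p) = (-59, 15)

T1 scale by (-2, -1): (-3, 1) → (6, -1)
T2 translate by (5, -5): (6, -1) → (11, -6)
T3 shear: y ← y + 1·x: (11, -6) → (11, 5)
T4 scale by (-3, 1/2): (11, 5) → (-33, 5/2)
T5 rotate counter-clockwise with cos θ = -12/13, sin θ = 5/13: (-33, 5/2) → (59/2, -15)
T6 scale by (-2, -1): (59/2, -15) → (-59, 15)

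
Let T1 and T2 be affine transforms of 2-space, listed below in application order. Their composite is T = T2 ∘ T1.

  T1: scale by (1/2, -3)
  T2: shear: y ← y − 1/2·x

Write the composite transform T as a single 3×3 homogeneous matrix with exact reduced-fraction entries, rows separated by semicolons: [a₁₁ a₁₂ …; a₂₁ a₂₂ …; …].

T1 = [1/2 0 0; 0 -3 0; 0 0 1]
T2·T1 = [1/2 0 0; -1/4 -3 0; 0 0 1]

T = [1/2 0 0; -1/4 -3 0; 0 0 1]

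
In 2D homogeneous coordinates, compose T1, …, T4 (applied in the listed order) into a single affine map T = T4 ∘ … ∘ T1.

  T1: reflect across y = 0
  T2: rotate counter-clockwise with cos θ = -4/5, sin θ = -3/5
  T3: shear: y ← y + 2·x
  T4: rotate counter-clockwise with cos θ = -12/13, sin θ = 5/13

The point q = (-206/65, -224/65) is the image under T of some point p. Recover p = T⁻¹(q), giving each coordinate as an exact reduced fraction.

p = (-2, 0)

T1 = [1 0 0; 0 -1 0; 0 0 1]
T2·T1 = [-4/5 -3/5 0; -3/5 4/5 0; 0 0 1]
T3·…·T1 = [-4/5 -3/5 0; -11/5 -2/5 0; 0 0 1]
T4·…·T1 = [103/65 46/65 0; 112/65 9/65 0; 0 0 1]
det M = -1; M⁻¹ = [-9/65 46/65 0; 112/65 -103/65 0; 0 0 1]
M⁻¹ · (-206/65, -224/65)ᵀ = (-2, 0)ᵀ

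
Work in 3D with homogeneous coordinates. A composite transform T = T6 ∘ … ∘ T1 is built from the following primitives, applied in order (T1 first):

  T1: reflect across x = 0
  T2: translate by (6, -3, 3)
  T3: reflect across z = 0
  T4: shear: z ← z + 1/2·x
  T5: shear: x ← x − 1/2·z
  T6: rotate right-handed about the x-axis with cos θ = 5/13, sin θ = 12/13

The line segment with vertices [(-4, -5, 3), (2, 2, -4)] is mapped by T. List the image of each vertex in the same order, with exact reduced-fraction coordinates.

image vertices: (21/2, -28/13, -101/13), (5/2, -41/13, 3/13)

T1 reflect across x = 0: (-4, -5, 3) → (4, -5, 3); (2, 2, -4) → (-2, 2, -4)
T2 translate by (6, -3, 3): (4, -5, 3) → (10, -8, 6); (-2, 2, -4) → (4, -1, -1)
T3 reflect across z = 0: (10, -8, 6) → (10, -8, -6); (4, -1, -1) → (4, -1, 1)
T4 shear: z ← z + 1/2·x: (10, -8, -6) → (10, -8, -1); (4, -1, 1) → (4, -1, 3)
T5 shear: x ← x − 1/2·z: (10, -8, -1) → (21/2, -8, -1); (4, -1, 3) → (5/2, -1, 3)
T6 rotate right-handed about the x-axis with cos θ = 5/13, sin θ = 12/13: (21/2, -8, -1) → (21/2, -28/13, -101/13); (5/2, -1, 3) → (5/2, -41/13, 3/13)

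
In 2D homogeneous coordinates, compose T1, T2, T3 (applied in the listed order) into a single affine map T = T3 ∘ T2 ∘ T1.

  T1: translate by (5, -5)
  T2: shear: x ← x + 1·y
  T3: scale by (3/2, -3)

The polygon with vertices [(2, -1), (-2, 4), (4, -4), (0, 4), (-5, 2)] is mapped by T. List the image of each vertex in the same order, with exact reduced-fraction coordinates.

image vertices: (3/2, 18), (3, 3), (0, 27), (6, 3), (-9/2, 9)

T1 translate by (5, -5): (2, -1) → (7, -6); (-2, 4) → (3, -1); (4, -4) → (9, -9); (0, 4) → (5, -1); (-5, 2) → (0, -3)
T2 shear: x ← x + 1·y: (7, -6) → (1, -6); (3, -1) → (2, -1); (9, -9) → (0, -9); (5, -1) → (4, -1); (0, -3) → (-3, -3)
T3 scale by (3/2, -3): (1, -6) → (3/2, 18); (2, -1) → (3, 3); (0, -9) → (0, 27); (4, -1) → (6, 3); (-3, -3) → (-9/2, 9)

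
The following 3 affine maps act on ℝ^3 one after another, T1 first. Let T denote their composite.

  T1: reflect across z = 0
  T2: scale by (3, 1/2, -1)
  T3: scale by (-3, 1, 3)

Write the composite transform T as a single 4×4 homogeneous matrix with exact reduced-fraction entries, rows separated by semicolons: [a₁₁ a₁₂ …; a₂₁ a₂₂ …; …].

T1 = [1 0 0 0; 0 1 0 0; 0 0 -1 0; 0 0 0 1]
T2·T1 = [3 0 0 0; 0 1/2 0 0; 0 0 1 0; 0 0 0 1]
T3·…·T1 = [-9 0 0 0; 0 1/2 0 0; 0 0 3 0; 0 0 0 1]

T = [-9 0 0 0; 0 1/2 0 0; 0 0 3 0; 0 0 0 1]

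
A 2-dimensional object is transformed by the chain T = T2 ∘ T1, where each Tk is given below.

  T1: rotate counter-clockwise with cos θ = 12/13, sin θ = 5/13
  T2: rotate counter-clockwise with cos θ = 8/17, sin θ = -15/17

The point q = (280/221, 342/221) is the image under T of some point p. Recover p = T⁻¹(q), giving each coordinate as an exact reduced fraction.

T1 = [12/13 -5/13 0; 5/13 12/13 0; 0 0 1]
T2·T1 = [171/221 140/221 0; -140/221 171/221 0; 0 0 1]
det M = 1; M⁻¹ = [171/221 -140/221 0; 140/221 171/221 0; 0 0 1]
M⁻¹ · (280/221, 342/221)ᵀ = (0, 2)ᵀ

p = (0, 2)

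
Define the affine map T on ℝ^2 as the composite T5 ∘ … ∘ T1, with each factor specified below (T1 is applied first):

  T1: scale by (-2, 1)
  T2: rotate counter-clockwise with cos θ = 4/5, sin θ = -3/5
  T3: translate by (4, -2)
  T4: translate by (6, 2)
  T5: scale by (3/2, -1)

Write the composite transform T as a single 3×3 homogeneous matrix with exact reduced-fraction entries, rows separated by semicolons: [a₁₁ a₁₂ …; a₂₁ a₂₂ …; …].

T1 = [-2 0 0; 0 1 0; 0 0 1]
T2·T1 = [-8/5 3/5 0; 6/5 4/5 0; 0 0 1]
T3·…·T1 = [-8/5 3/5 4; 6/5 4/5 -2; 0 0 1]
T4·…·T1 = [-8/5 3/5 10; 6/5 4/5 0; 0 0 1]
T5·…·T1 = [-12/5 9/10 15; -6/5 -4/5 0; 0 0 1]

T = [-12/5 9/10 15; -6/5 -4/5 0; 0 0 1]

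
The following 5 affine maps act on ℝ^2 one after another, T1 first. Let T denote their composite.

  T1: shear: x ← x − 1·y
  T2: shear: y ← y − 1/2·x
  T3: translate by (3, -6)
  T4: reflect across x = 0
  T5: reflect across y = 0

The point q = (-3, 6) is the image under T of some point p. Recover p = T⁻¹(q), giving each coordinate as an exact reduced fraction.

T1 = [1 -1 0; 0 1 0; 0 0 1]
T2·T1 = [1 -1 0; -1/2 3/2 0; 0 0 1]
T3·…·T1 = [1 -1 3; -1/2 3/2 -6; 0 0 1]
T4·…·T1 = [-1 1 -3; -1/2 3/2 -6; 0 0 1]
T5·…·T1 = [-1 1 -3; 1/2 -3/2 6; 0 0 1]
det M = 1; M⁻¹ = [-3/2 -1 3/2; -1/2 -1 9/2; 0 0 1]
M⁻¹ · (-3, 6)ᵀ = (0, 0)ᵀ

p = (0, 0)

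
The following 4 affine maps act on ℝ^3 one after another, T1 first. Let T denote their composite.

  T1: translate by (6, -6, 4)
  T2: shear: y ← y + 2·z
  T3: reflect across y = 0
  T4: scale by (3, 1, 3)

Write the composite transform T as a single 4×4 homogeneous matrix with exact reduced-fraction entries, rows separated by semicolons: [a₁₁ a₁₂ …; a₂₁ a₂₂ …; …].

T = [3 0 0 18; 0 -1 -2 -2; 0 0 3 12; 0 0 0 1]

T1 = [1 0 0 6; 0 1 0 -6; 0 0 1 4; 0 0 0 1]
T2·T1 = [1 0 0 6; 0 1 2 2; 0 0 1 4; 0 0 0 1]
T3·…·T1 = [1 0 0 6; 0 -1 -2 -2; 0 0 1 4; 0 0 0 1]
T4·…·T1 = [3 0 0 18; 0 -1 -2 -2; 0 0 3 12; 0 0 0 1]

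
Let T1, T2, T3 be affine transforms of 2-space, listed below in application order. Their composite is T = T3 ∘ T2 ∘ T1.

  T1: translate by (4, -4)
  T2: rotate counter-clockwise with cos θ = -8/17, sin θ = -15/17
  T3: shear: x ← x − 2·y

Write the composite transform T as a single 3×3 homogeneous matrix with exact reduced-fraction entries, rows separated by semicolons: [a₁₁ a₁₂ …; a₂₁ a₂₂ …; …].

T = [22/17 31/17 -36/17; -15/17 -8/17 -28/17; 0 0 1]

T1 = [1 0 4; 0 1 -4; 0 0 1]
T2·T1 = [-8/17 15/17 -92/17; -15/17 -8/17 -28/17; 0 0 1]
T3·…·T1 = [22/17 31/17 -36/17; -15/17 -8/17 -28/17; 0 0 1]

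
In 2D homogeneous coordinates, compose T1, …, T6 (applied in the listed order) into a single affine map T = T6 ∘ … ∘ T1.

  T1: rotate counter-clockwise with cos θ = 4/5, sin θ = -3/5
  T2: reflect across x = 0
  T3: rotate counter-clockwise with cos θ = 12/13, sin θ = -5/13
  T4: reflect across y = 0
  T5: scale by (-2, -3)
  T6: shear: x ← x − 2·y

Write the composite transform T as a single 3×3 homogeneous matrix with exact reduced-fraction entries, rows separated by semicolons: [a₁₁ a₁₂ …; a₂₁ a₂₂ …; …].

T = [222/65 -346/65 0; -48/65 189/65 0; 0 0 1]

T1 = [4/5 3/5 0; -3/5 4/5 0; 0 0 1]
T2·T1 = [-4/5 -3/5 0; -3/5 4/5 0; 0 0 1]
T3·…·T1 = [-63/65 -16/65 0; -16/65 63/65 0; 0 0 1]
T4·…·T1 = [-63/65 -16/65 0; 16/65 -63/65 0; 0 0 1]
T5·…·T1 = [126/65 32/65 0; -48/65 189/65 0; 0 0 1]
T6·…·T1 = [222/65 -346/65 0; -48/65 189/65 0; 0 0 1]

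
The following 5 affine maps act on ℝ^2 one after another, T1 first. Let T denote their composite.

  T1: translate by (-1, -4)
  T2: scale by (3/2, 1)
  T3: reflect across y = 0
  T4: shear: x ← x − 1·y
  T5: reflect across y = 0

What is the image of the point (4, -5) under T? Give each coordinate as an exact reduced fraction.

T1 translate by (-1, -4): (4, -5) → (3, -9)
T2 scale by (3/2, 1): (3, -9) → (9/2, -9)
T3 reflect across y = 0: (9/2, -9) → (9/2, 9)
T4 shear: x ← x − 1·y: (9/2, 9) → (-9/2, 9)
T5 reflect across y = 0: (-9/2, 9) → (-9/2, -9)

T(p) = (-9/2, -9)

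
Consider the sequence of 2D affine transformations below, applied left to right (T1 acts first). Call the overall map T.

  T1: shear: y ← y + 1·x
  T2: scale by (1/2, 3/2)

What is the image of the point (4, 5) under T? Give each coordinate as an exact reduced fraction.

T(p) = (2, 27/2)

T1 shear: y ← y + 1·x: (4, 5) → (4, 9)
T2 scale by (1/2, 3/2): (4, 9) → (2, 27/2)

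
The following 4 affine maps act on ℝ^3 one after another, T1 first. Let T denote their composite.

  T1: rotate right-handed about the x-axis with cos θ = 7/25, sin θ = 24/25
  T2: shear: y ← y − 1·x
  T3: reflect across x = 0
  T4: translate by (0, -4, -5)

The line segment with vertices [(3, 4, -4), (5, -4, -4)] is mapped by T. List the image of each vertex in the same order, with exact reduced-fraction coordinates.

image vertices: (-3, -51/25, -57/25), (-5, -157/25, -249/25)

T1 rotate right-handed about the x-axis with cos θ = 7/25, sin θ = 24/25: (3, 4, -4) → (3, 124/25, 68/25); (5, -4, -4) → (5, 68/25, -124/25)
T2 shear: y ← y − 1·x: (3, 124/25, 68/25) → (3, 49/25, 68/25); (5, 68/25, -124/25) → (5, -57/25, -124/25)
T3 reflect across x = 0: (3, 49/25, 68/25) → (-3, 49/25, 68/25); (5, -57/25, -124/25) → (-5, -57/25, -124/25)
T4 translate by (0, -4, -5): (-3, 49/25, 68/25) → (-3, -51/25, -57/25); (-5, -57/25, -124/25) → (-5, -157/25, -249/25)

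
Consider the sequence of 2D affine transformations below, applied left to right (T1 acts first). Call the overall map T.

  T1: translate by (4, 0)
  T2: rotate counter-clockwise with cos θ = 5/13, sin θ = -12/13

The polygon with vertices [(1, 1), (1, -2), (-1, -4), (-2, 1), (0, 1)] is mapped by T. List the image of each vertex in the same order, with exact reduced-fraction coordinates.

image vertices: (37/13, -55/13), (1/13, -70/13), (-33/13, -56/13), (22/13, -19/13), (32/13, -43/13)

T1 translate by (4, 0): (1, 1) → (5, 1); (1, -2) → (5, -2); (-1, -4) → (3, -4); (-2, 1) → (2, 1); (0, 1) → (4, 1)
T2 rotate counter-clockwise with cos θ = 5/13, sin θ = -12/13: (5, 1) → (37/13, -55/13); (5, -2) → (1/13, -70/13); (3, -4) → (-33/13, -56/13); (2, 1) → (22/13, -19/13); (4, 1) → (32/13, -43/13)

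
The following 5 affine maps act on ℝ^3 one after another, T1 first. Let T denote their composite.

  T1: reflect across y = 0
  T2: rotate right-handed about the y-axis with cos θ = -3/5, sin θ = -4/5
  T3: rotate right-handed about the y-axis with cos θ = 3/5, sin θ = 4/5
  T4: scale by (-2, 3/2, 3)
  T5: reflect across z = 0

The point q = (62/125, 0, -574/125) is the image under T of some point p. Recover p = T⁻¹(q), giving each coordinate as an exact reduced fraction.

p = (7/5, 0, 2/3)

T1 = [1 0 0 0; 0 -1 0 0; 0 0 1 0; 0 0 0 1]
T2·T1 = [-3/5 0 -4/5 0; 0 -1 0 0; 4/5 0 -3/5 0; 0 0 0 1]
T3·…·T1 = [7/25 0 -24/25 0; 0 -1 0 0; 24/25 0 7/25 0; 0 0 0 1]
T4·…·T1 = [-14/25 0 48/25 0; 0 -3/2 0 0; 72/25 0 21/25 0; 0 0 0 1]
T5·…·T1 = [-14/25 0 48/25 0; 0 -3/2 0 0; -72/25 0 -21/25 0; 0 0 0 1]
det M = -9; M⁻¹ = [-7/50 0 -8/25 0; 0 -2/3 0 0; 12/25 0 -7/75 0; 0 0 0 1]
M⁻¹ · (62/125, 0, -574/125)ᵀ = (7/5, 0, 2/3)ᵀ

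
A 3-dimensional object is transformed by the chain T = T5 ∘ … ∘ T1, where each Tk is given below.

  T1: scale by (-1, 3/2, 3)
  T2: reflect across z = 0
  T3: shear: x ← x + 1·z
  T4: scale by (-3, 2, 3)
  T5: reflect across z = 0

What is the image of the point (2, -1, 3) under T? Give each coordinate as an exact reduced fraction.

T(p) = (33, -3, 27)

T1 scale by (-1, 3/2, 3): (2, -1, 3) → (-2, -3/2, 9)
T2 reflect across z = 0: (-2, -3/2, 9) → (-2, -3/2, -9)
T3 shear: x ← x + 1·z: (-2, -3/2, -9) → (-11, -3/2, -9)
T4 scale by (-3, 2, 3): (-11, -3/2, -9) → (33, -3, -27)
T5 reflect across z = 0: (33, -3, -27) → (33, -3, 27)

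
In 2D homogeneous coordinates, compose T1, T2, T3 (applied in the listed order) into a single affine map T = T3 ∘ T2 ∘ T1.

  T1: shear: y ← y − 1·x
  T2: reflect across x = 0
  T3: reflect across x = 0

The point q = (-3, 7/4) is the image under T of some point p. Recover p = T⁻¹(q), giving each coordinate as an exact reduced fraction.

p = (-3, -5/4)

T1 = [1 0 0; -1 1 0; 0 0 1]
T2·T1 = [-1 0 0; -1 1 0; 0 0 1]
T3·…·T1 = [1 0 0; -1 1 0; 0 0 1]
det M = 1; M⁻¹ = [1 0 0; 1 1 0; 0 0 1]
M⁻¹ · (-3, 7/4)ᵀ = (-3, -5/4)ᵀ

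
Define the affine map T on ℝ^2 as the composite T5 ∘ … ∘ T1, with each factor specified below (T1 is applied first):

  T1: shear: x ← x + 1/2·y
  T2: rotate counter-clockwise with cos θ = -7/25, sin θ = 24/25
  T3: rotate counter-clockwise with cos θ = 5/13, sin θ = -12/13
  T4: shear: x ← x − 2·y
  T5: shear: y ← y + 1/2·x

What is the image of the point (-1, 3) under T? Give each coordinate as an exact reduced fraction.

T1 shear: x ← x + 1/2·y: (-1, 3) → (1/2, 3)
T2 rotate counter-clockwise with cos θ = -7/25, sin θ = 24/25: (1/2, 3) → (-151/50, -9/25)
T3 rotate counter-clockwise with cos θ = 5/13, sin θ = -12/13: (-151/50, -9/25) → (-971/650, 861/325)
T4 shear: x ← x − 2·y: (-971/650, 861/325) → (-883/130, 861/325)
T5 shear: y ← y + 1/2·x: (-883/130, 861/325) → (-883/130, -971/1300)

T(p) = (-883/130, -971/1300)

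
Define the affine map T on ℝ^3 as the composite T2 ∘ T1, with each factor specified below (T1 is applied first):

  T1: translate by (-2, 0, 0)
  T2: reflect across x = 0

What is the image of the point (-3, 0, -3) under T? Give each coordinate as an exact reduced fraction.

T(p) = (5, 0, -3)

T1 translate by (-2, 0, 0): (-3, 0, -3) → (-5, 0, -3)
T2 reflect across x = 0: (-5, 0, -3) → (5, 0, -3)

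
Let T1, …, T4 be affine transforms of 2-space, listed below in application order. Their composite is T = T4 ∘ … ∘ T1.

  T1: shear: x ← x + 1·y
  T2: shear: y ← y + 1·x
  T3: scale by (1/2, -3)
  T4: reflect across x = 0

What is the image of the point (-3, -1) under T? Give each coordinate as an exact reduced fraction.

T1 shear: x ← x + 1·y: (-3, -1) → (-4, -1)
T2 shear: y ← y + 1·x: (-4, -1) → (-4, -5)
T3 scale by (1/2, -3): (-4, -5) → (-2, 15)
T4 reflect across x = 0: (-2, 15) → (2, 15)

T(p) = (2, 15)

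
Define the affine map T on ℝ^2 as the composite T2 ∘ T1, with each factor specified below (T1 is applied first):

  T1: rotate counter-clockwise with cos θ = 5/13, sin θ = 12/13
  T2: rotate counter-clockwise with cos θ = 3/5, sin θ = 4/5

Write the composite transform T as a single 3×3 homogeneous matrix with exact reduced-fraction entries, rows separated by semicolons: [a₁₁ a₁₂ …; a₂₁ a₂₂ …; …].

T = [-33/65 -56/65 0; 56/65 -33/65 0; 0 0 1]

T1 = [5/13 -12/13 0; 12/13 5/13 0; 0 0 1]
T2·T1 = [-33/65 -56/65 0; 56/65 -33/65 0; 0 0 1]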